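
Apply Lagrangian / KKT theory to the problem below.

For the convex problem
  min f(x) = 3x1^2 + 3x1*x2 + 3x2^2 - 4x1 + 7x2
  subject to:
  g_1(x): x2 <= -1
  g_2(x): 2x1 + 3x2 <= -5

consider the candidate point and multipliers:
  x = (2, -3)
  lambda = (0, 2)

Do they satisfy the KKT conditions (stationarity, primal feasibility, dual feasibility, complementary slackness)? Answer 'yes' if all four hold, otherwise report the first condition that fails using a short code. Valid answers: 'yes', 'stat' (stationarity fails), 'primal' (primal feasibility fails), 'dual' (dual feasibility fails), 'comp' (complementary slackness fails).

Gradient of f: grad f(x) = Q x + c = (-1, -5)
Constraint values g_i(x) = a_i^T x - b_i:
  g_1((2, -3)) = -2
  g_2((2, -3)) = 0
Stationarity residual: grad f(x) + sum_i lambda_i a_i = (3, 1)
  -> stationarity FAILS
Primal feasibility (all g_i <= 0): OK
Dual feasibility (all lambda_i >= 0): OK
Complementary slackness (lambda_i * g_i(x) = 0 for all i): OK

Verdict: the first failing condition is stationarity -> stat.

stat


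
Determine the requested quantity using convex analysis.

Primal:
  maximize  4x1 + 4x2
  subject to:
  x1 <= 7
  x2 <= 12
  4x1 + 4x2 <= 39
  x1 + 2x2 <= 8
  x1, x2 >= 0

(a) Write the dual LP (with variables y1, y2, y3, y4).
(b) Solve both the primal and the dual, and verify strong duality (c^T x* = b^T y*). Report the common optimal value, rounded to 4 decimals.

The standard primal-dual pair for 'max c^T x s.t. A x <= b, x >= 0' is:
  Dual:  min b^T y  s.t.  A^T y >= c,  y >= 0.

So the dual LP is:
  minimize  7y1 + 12y2 + 39y3 + 8y4
  subject to:
    y1 + 4y3 + y4 >= 4
    y2 + 4y3 + 2y4 >= 4
    y1, y2, y3, y4 >= 0

Solving the primal: x* = (7, 0.5).
  primal value c^T x* = 30.
Solving the dual: y* = (2, 0, 0, 2).
  dual value b^T y* = 30.
Strong duality: c^T x* = b^T y*. Confirmed.

30


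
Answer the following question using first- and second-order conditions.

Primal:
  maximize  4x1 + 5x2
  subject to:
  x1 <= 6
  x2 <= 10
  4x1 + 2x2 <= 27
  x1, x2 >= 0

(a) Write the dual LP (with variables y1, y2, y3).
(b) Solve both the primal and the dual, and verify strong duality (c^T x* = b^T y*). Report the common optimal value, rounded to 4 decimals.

The standard primal-dual pair for 'max c^T x s.t. A x <= b, x >= 0' is:
  Dual:  min b^T y  s.t.  A^T y >= c,  y >= 0.

So the dual LP is:
  minimize  6y1 + 10y2 + 27y3
  subject to:
    y1 + 4y3 >= 4
    y2 + 2y3 >= 5
    y1, y2, y3 >= 0

Solving the primal: x* = (1.75, 10).
  primal value c^T x* = 57.
Solving the dual: y* = (0, 3, 1).
  dual value b^T y* = 57.
Strong duality: c^T x* = b^T y*. Confirmed.

57


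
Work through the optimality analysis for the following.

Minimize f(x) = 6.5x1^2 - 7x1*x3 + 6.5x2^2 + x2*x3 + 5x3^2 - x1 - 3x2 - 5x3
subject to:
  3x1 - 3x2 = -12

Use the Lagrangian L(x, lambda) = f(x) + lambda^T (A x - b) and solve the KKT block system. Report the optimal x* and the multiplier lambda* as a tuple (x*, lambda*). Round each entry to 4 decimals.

Form the Lagrangian:
  L(x, lambda) = (1/2) x^T Q x + c^T x + lambda^T (A x - b)
Stationarity (grad_x L = 0): Q x + c + A^T lambda = 0.
Primal feasibility: A x = b.

This gives the KKT block system:
  [ Q   A^T ] [ x     ]   [-c ]
  [ A    0  ] [ lambda ] = [ b ]

Solving the linear system:
  x*      = (-2.1161, 1.8839, -1.1696)
  lambda* = (6.7738)
  f(x*)   = 41.7991

x* = (-2.1161, 1.8839, -1.1696), lambda* = (6.7738)


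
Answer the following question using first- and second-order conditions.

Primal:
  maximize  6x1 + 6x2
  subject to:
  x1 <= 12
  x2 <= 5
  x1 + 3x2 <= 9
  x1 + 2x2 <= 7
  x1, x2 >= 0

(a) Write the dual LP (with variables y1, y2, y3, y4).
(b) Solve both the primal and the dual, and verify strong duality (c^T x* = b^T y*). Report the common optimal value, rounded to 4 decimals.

The standard primal-dual pair for 'max c^T x s.t. A x <= b, x >= 0' is:
  Dual:  min b^T y  s.t.  A^T y >= c,  y >= 0.

So the dual LP is:
  minimize  12y1 + 5y2 + 9y3 + 7y4
  subject to:
    y1 + y3 + y4 >= 6
    y2 + 3y3 + 2y4 >= 6
    y1, y2, y3, y4 >= 0

Solving the primal: x* = (7, 0).
  primal value c^T x* = 42.
Solving the dual: y* = (0, 0, 0, 6).
  dual value b^T y* = 42.
Strong duality: c^T x* = b^T y*. Confirmed.

42


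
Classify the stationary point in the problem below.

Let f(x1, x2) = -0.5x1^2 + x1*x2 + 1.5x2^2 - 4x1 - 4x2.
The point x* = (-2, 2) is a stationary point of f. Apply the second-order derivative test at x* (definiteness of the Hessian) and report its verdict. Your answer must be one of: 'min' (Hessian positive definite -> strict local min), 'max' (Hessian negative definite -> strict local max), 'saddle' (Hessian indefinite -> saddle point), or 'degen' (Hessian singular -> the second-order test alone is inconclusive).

Compute the Hessian H = grad^2 f:
  H = [[-1, 1], [1, 3]]
Verify stationarity: grad f(x*) = H x* + g = (0, 0).
Eigenvalues of H: -1.2361, 3.2361.
Eigenvalues have mixed signs, so H is indefinite -> x* is a saddle point.

saddle


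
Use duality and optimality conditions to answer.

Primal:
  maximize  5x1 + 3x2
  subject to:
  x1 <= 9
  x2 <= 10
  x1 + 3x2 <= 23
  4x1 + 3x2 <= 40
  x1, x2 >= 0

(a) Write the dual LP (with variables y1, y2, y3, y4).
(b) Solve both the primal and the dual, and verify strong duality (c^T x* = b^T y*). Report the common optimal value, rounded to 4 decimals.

The standard primal-dual pair for 'max c^T x s.t. A x <= b, x >= 0' is:
  Dual:  min b^T y  s.t.  A^T y >= c,  y >= 0.

So the dual LP is:
  minimize  9y1 + 10y2 + 23y3 + 40y4
  subject to:
    y1 + y3 + 4y4 >= 5
    y2 + 3y3 + 3y4 >= 3
    y1, y2, y3, y4 >= 0

Solving the primal: x* = (9, 1.3333).
  primal value c^T x* = 49.
Solving the dual: y* = (1, 0, 0, 1).
  dual value b^T y* = 49.
Strong duality: c^T x* = b^T y*. Confirmed.

49


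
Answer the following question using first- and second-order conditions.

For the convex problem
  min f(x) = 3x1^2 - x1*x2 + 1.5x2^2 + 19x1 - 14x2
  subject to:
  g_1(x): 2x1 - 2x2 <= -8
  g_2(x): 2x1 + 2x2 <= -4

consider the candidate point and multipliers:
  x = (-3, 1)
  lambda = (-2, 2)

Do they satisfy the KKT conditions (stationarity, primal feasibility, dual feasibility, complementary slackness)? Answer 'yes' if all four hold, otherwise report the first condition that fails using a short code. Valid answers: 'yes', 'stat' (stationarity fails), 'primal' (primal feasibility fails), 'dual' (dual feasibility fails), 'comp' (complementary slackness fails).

Gradient of f: grad f(x) = Q x + c = (0, -8)
Constraint values g_i(x) = a_i^T x - b_i:
  g_1((-3, 1)) = 0
  g_2((-3, 1)) = 0
Stationarity residual: grad f(x) + sum_i lambda_i a_i = (0, 0)
  -> stationarity OK
Primal feasibility (all g_i <= 0): OK
Dual feasibility (all lambda_i >= 0): FAILS
Complementary slackness (lambda_i * g_i(x) = 0 for all i): OK

Verdict: the first failing condition is dual_feasibility -> dual.

dual


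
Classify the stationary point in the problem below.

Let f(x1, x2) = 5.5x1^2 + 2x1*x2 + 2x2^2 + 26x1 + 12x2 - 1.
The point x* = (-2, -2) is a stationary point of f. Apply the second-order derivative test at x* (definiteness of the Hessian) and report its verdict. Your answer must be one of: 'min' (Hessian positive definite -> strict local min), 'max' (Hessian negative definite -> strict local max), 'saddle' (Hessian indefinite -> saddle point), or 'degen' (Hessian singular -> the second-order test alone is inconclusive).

Compute the Hessian H = grad^2 f:
  H = [[11, 2], [2, 4]]
Verify stationarity: grad f(x*) = H x* + g = (0, 0).
Eigenvalues of H: 3.4689, 11.5311.
Both eigenvalues > 0, so H is positive definite -> x* is a strict local min.

min


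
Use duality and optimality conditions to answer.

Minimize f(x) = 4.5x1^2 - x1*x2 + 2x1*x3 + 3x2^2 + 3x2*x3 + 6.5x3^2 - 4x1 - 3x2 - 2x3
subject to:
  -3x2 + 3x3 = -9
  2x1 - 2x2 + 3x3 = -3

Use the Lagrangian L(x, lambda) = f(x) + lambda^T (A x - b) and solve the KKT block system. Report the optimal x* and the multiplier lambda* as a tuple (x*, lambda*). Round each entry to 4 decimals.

Form the Lagrangian:
  L(x, lambda) = (1/2) x^T Q x + c^T x + lambda^T (A x - b)
Stationarity (grad_x L = 0): Q x + c + A^T lambda = 0.
Primal feasibility: A x = b.

This gives the KKT block system:
  [ Q   A^T ] [ x     ]   [-c ]
  [ A    0  ] [ lambda ] = [ b ]

Solving the linear system:
  x*      = (1.8857, 2.2286, -0.7714)
  lambda* = (5.1238, -4.6)
  f(x*)   = 9.8143

x* = (1.8857, 2.2286, -0.7714), lambda* = (5.1238, -4.6)


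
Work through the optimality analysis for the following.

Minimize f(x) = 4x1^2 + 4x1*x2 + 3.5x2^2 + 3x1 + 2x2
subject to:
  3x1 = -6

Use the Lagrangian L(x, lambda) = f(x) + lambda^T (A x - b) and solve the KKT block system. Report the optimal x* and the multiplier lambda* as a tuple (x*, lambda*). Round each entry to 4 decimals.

Form the Lagrangian:
  L(x, lambda) = (1/2) x^T Q x + c^T x + lambda^T (A x - b)
Stationarity (grad_x L = 0): Q x + c + A^T lambda = 0.
Primal feasibility: A x = b.

This gives the KKT block system:
  [ Q   A^T ] [ x     ]   [-c ]
  [ A    0  ] [ lambda ] = [ b ]

Solving the linear system:
  x*      = (-2, 0.8571)
  lambda* = (3.1905)
  f(x*)   = 7.4286

x* = (-2, 0.8571), lambda* = (3.1905)


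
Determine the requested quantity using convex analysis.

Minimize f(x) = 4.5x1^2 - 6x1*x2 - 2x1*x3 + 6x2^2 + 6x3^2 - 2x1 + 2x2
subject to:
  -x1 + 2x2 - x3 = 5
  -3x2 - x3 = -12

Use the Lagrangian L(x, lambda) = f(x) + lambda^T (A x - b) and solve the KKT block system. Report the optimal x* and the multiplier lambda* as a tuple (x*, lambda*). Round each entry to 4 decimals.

Form the Lagrangian:
  L(x, lambda) = (1/2) x^T Q x + c^T x + lambda^T (A x - b)
Stationarity (grad_x L = 0): Q x + c + A^T lambda = 0.
Primal feasibility: A x = b.

This gives the KKT block system:
  [ Q   A^T ] [ x     ]   [-c ]
  [ A    0  ] [ lambda ] = [ b ]

Solving the linear system:
  x*      = (2.2029, 3.8406, 0.4783)
  lambda* = (-6.1739, 7.5072)
  f(x*)   = 62.1159

x* = (2.2029, 3.8406, 0.4783), lambda* = (-6.1739, 7.5072)


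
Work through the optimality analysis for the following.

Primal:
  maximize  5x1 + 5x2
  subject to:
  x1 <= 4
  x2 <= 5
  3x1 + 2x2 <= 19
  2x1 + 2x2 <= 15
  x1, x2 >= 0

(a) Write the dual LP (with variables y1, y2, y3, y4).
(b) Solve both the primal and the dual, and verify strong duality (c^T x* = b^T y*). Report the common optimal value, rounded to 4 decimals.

The standard primal-dual pair for 'max c^T x s.t. A x <= b, x >= 0' is:
  Dual:  min b^T y  s.t.  A^T y >= c,  y >= 0.

So the dual LP is:
  minimize  4y1 + 5y2 + 19y3 + 15y4
  subject to:
    y1 + 3y3 + 2y4 >= 5
    y2 + 2y3 + 2y4 >= 5
    y1, y2, y3, y4 >= 0

Solving the primal: x* = (4, 3.5).
  primal value c^T x* = 37.5.
Solving the dual: y* = (0, 0, 0, 2.5).
  dual value b^T y* = 37.5.
Strong duality: c^T x* = b^T y*. Confirmed.

37.5


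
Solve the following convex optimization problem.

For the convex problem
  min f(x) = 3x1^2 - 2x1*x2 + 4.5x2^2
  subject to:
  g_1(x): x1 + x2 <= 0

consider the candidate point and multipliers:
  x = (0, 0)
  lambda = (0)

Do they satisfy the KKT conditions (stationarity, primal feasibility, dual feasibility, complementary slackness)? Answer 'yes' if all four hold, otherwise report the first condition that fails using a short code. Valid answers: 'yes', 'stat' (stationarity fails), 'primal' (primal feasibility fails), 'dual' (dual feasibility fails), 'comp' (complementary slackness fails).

Gradient of f: grad f(x) = Q x + c = (0, 0)
Constraint values g_i(x) = a_i^T x - b_i:
  g_1((0, 0)) = 0
Stationarity residual: grad f(x) + sum_i lambda_i a_i = (0, 0)
  -> stationarity OK
Primal feasibility (all g_i <= 0): OK
Dual feasibility (all lambda_i >= 0): OK
Complementary slackness (lambda_i * g_i(x) = 0 for all i): OK

Verdict: yes, KKT holds.

yes


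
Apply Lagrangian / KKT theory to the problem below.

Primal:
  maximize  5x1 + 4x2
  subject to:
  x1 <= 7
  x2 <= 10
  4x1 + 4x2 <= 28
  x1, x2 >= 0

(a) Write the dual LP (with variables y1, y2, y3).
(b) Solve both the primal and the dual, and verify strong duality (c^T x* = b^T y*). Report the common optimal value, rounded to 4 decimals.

The standard primal-dual pair for 'max c^T x s.t. A x <= b, x >= 0' is:
  Dual:  min b^T y  s.t.  A^T y >= c,  y >= 0.

So the dual LP is:
  minimize  7y1 + 10y2 + 28y3
  subject to:
    y1 + 4y3 >= 5
    y2 + 4y3 >= 4
    y1, y2, y3 >= 0

Solving the primal: x* = (7, 0).
  primal value c^T x* = 35.
Solving the dual: y* = (1, 0, 1).
  dual value b^T y* = 35.
Strong duality: c^T x* = b^T y*. Confirmed.

35


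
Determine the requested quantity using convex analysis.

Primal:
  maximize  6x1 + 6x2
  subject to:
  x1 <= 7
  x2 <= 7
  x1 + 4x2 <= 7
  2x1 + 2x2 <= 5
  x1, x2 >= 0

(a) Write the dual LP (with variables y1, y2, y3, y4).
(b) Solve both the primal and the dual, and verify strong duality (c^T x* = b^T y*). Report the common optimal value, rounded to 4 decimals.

The standard primal-dual pair for 'max c^T x s.t. A x <= b, x >= 0' is:
  Dual:  min b^T y  s.t.  A^T y >= c,  y >= 0.

So the dual LP is:
  minimize  7y1 + 7y2 + 7y3 + 5y4
  subject to:
    y1 + y3 + 2y4 >= 6
    y2 + 4y3 + 2y4 >= 6
    y1, y2, y3, y4 >= 0

Solving the primal: x* = (2.5, 0).
  primal value c^T x* = 15.
Solving the dual: y* = (0, 0, 0, 3).
  dual value b^T y* = 15.
Strong duality: c^T x* = b^T y*. Confirmed.

15


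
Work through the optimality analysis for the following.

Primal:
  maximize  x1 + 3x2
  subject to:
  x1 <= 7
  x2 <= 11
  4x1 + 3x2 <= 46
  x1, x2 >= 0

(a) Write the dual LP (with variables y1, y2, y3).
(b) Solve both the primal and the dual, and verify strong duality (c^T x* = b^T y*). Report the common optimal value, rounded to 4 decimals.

The standard primal-dual pair for 'max c^T x s.t. A x <= b, x >= 0' is:
  Dual:  min b^T y  s.t.  A^T y >= c,  y >= 0.

So the dual LP is:
  minimize  7y1 + 11y2 + 46y3
  subject to:
    y1 + 4y3 >= 1
    y2 + 3y3 >= 3
    y1, y2, y3 >= 0

Solving the primal: x* = (3.25, 11).
  primal value c^T x* = 36.25.
Solving the dual: y* = (0, 2.25, 0.25).
  dual value b^T y* = 36.25.
Strong duality: c^T x* = b^T y*. Confirmed.

36.25


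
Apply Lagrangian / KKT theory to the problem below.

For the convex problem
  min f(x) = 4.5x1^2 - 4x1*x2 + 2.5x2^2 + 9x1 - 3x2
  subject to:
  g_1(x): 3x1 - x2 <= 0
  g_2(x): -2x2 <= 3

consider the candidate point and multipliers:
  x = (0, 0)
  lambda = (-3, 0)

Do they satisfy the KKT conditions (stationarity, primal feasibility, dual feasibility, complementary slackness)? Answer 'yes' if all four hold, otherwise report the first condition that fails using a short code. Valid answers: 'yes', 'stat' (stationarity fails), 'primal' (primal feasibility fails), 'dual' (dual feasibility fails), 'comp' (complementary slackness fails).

Gradient of f: grad f(x) = Q x + c = (9, -3)
Constraint values g_i(x) = a_i^T x - b_i:
  g_1((0, 0)) = 0
  g_2((0, 0)) = -3
Stationarity residual: grad f(x) + sum_i lambda_i a_i = (0, 0)
  -> stationarity OK
Primal feasibility (all g_i <= 0): OK
Dual feasibility (all lambda_i >= 0): FAILS
Complementary slackness (lambda_i * g_i(x) = 0 for all i): OK

Verdict: the first failing condition is dual_feasibility -> dual.

dual


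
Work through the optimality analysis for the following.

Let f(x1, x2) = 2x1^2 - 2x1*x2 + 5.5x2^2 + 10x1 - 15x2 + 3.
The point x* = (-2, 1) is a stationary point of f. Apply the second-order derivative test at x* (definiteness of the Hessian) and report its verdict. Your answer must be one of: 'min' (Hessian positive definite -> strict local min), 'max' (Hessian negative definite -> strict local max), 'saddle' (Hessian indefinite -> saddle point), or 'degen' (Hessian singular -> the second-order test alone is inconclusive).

Compute the Hessian H = grad^2 f:
  H = [[4, -2], [-2, 11]]
Verify stationarity: grad f(x*) = H x* + g = (0, 0).
Eigenvalues of H: 3.4689, 11.5311.
Both eigenvalues > 0, so H is positive definite -> x* is a strict local min.

min


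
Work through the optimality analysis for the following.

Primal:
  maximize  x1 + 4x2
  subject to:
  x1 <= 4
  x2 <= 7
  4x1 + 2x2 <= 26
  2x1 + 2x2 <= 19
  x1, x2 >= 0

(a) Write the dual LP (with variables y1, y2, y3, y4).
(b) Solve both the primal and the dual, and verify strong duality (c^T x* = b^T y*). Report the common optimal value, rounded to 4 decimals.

The standard primal-dual pair for 'max c^T x s.t. A x <= b, x >= 0' is:
  Dual:  min b^T y  s.t.  A^T y >= c,  y >= 0.

So the dual LP is:
  minimize  4y1 + 7y2 + 26y3 + 19y4
  subject to:
    y1 + 4y3 + 2y4 >= 1
    y2 + 2y3 + 2y4 >= 4
    y1, y2, y3, y4 >= 0

Solving the primal: x* = (2.5, 7).
  primal value c^T x* = 30.5.
Solving the dual: y* = (0, 3, 0, 0.5).
  dual value b^T y* = 30.5.
Strong duality: c^T x* = b^T y*. Confirmed.

30.5


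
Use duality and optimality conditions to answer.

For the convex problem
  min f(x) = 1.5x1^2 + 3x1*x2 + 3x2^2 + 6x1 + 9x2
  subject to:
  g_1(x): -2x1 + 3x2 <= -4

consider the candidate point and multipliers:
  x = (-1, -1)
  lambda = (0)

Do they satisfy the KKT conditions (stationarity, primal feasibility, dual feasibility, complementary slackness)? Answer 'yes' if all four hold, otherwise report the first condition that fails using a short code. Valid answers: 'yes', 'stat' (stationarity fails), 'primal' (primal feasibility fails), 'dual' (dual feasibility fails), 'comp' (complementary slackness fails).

Gradient of f: grad f(x) = Q x + c = (0, 0)
Constraint values g_i(x) = a_i^T x - b_i:
  g_1((-1, -1)) = 3
Stationarity residual: grad f(x) + sum_i lambda_i a_i = (0, 0)
  -> stationarity OK
Primal feasibility (all g_i <= 0): FAILS
Dual feasibility (all lambda_i >= 0): OK
Complementary slackness (lambda_i * g_i(x) = 0 for all i): OK

Verdict: the first failing condition is primal_feasibility -> primal.

primal


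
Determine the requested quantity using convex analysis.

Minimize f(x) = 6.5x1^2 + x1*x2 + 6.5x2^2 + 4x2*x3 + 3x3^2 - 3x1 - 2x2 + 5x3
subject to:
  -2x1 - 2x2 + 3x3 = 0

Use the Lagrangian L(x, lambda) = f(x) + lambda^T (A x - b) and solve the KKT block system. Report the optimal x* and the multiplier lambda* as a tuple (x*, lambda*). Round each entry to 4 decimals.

Form the Lagrangian:
  L(x, lambda) = (1/2) x^T Q x + c^T x + lambda^T (A x - b)
Stationarity (grad_x L = 0): Q x + c + A^T lambda = 0.
Primal feasibility: A x = b.

This gives the KKT block system:
  [ Q   A^T ] [ x     ]   [-c ]
  [ A    0  ] [ lambda ] = [ b ]

Solving the linear system:
  x*      = (0.005, -0.065, -0.04)
  lambda* = (-1.5)
  f(x*)   = -0.0425

x* = (0.005, -0.065, -0.04), lambda* = (-1.5)


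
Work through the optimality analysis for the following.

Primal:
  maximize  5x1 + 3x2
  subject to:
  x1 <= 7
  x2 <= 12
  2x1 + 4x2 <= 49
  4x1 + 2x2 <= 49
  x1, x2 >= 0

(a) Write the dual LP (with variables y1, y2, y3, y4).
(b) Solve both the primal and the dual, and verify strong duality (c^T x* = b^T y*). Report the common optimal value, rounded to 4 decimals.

The standard primal-dual pair for 'max c^T x s.t. A x <= b, x >= 0' is:
  Dual:  min b^T y  s.t.  A^T y >= c,  y >= 0.

So the dual LP is:
  minimize  7y1 + 12y2 + 49y3 + 49y4
  subject to:
    y1 + 2y3 + 4y4 >= 5
    y2 + 4y3 + 2y4 >= 3
    y1, y2, y3, y4 >= 0

Solving the primal: x* = (7, 8.75).
  primal value c^T x* = 61.25.
Solving the dual: y* = (3.5, 0, 0.75, 0).
  dual value b^T y* = 61.25.
Strong duality: c^T x* = b^T y*. Confirmed.

61.25


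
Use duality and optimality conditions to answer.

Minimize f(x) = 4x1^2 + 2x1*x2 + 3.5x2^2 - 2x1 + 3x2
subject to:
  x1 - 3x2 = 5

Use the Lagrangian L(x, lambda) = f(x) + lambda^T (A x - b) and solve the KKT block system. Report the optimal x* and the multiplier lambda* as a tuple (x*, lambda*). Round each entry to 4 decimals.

Form the Lagrangian:
  L(x, lambda) = (1/2) x^T Q x + c^T x + lambda^T (A x - b)
Stationarity (grad_x L = 0): Q x + c + A^T lambda = 0.
Primal feasibility: A x = b.

This gives the KKT block system:
  [ Q   A^T ] [ x     ]   [-c ]
  [ A    0  ] [ lambda ] = [ b ]

Solving the linear system:
  x*      = (0.8132, -1.3956)
  lambda* = (-1.7143)
  f(x*)   = 1.3791

x* = (0.8132, -1.3956), lambda* = (-1.7143)


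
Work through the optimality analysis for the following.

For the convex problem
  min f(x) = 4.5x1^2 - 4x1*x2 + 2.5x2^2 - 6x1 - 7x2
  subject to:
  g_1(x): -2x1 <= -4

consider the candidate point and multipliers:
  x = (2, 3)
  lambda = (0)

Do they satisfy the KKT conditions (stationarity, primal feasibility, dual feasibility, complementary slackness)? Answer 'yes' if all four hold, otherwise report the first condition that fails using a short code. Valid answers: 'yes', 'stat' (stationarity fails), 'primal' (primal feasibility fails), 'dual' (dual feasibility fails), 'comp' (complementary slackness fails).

Gradient of f: grad f(x) = Q x + c = (0, 0)
Constraint values g_i(x) = a_i^T x - b_i:
  g_1((2, 3)) = 0
Stationarity residual: grad f(x) + sum_i lambda_i a_i = (0, 0)
  -> stationarity OK
Primal feasibility (all g_i <= 0): OK
Dual feasibility (all lambda_i >= 0): OK
Complementary slackness (lambda_i * g_i(x) = 0 for all i): OK

Verdict: yes, KKT holds.

yes


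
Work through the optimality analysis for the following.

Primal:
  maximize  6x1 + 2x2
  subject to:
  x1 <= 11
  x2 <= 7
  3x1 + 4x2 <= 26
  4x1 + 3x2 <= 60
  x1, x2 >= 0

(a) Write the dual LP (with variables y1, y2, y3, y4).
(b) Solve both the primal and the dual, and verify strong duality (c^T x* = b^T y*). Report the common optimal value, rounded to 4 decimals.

The standard primal-dual pair for 'max c^T x s.t. A x <= b, x >= 0' is:
  Dual:  min b^T y  s.t.  A^T y >= c,  y >= 0.

So the dual LP is:
  minimize  11y1 + 7y2 + 26y3 + 60y4
  subject to:
    y1 + 3y3 + 4y4 >= 6
    y2 + 4y3 + 3y4 >= 2
    y1, y2, y3, y4 >= 0

Solving the primal: x* = (8.6667, 0).
  primal value c^T x* = 52.
Solving the dual: y* = (0, 0, 2, 0).
  dual value b^T y* = 52.
Strong duality: c^T x* = b^T y*. Confirmed.

52


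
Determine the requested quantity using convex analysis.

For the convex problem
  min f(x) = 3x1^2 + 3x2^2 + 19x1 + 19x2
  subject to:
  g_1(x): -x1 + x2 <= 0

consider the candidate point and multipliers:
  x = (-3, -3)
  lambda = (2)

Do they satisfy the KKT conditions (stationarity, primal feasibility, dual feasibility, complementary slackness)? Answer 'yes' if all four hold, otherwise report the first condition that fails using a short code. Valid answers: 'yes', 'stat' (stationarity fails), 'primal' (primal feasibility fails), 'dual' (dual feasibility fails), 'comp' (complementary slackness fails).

Gradient of f: grad f(x) = Q x + c = (1, 1)
Constraint values g_i(x) = a_i^T x - b_i:
  g_1((-3, -3)) = 0
Stationarity residual: grad f(x) + sum_i lambda_i a_i = (-1, 3)
  -> stationarity FAILS
Primal feasibility (all g_i <= 0): OK
Dual feasibility (all lambda_i >= 0): OK
Complementary slackness (lambda_i * g_i(x) = 0 for all i): OK

Verdict: the first failing condition is stationarity -> stat.

stat


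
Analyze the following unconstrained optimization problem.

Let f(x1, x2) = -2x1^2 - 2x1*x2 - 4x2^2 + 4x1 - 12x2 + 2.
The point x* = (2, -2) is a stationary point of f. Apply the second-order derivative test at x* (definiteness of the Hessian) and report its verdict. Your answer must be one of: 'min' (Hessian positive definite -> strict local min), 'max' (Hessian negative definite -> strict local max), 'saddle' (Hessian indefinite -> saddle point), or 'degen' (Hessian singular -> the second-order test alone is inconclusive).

Compute the Hessian H = grad^2 f:
  H = [[-4, -2], [-2, -8]]
Verify stationarity: grad f(x*) = H x* + g = (0, 0).
Eigenvalues of H: -8.8284, -3.1716.
Both eigenvalues < 0, so H is negative definite -> x* is a strict local max.

max


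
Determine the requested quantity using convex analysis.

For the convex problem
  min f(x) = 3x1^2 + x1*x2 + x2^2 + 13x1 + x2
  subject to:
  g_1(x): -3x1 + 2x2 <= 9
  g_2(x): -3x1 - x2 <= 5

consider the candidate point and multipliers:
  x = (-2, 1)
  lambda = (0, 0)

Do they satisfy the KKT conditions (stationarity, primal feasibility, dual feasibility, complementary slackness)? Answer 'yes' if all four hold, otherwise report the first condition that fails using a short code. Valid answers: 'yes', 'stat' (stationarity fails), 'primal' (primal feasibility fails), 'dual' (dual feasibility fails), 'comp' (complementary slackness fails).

Gradient of f: grad f(x) = Q x + c = (2, 1)
Constraint values g_i(x) = a_i^T x - b_i:
  g_1((-2, 1)) = -1
  g_2((-2, 1)) = 0
Stationarity residual: grad f(x) + sum_i lambda_i a_i = (2, 1)
  -> stationarity FAILS
Primal feasibility (all g_i <= 0): OK
Dual feasibility (all lambda_i >= 0): OK
Complementary slackness (lambda_i * g_i(x) = 0 for all i): OK

Verdict: the first failing condition is stationarity -> stat.

stat


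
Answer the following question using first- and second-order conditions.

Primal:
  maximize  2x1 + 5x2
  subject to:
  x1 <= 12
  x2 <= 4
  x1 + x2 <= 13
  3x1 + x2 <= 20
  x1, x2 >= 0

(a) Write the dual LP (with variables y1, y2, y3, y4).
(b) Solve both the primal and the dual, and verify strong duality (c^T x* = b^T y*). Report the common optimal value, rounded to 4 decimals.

The standard primal-dual pair for 'max c^T x s.t. A x <= b, x >= 0' is:
  Dual:  min b^T y  s.t.  A^T y >= c,  y >= 0.

So the dual LP is:
  minimize  12y1 + 4y2 + 13y3 + 20y4
  subject to:
    y1 + y3 + 3y4 >= 2
    y2 + y3 + y4 >= 5
    y1, y2, y3, y4 >= 0

Solving the primal: x* = (5.3333, 4).
  primal value c^T x* = 30.6667.
Solving the dual: y* = (0, 4.3333, 0, 0.6667).
  dual value b^T y* = 30.6667.
Strong duality: c^T x* = b^T y*. Confirmed.

30.6667


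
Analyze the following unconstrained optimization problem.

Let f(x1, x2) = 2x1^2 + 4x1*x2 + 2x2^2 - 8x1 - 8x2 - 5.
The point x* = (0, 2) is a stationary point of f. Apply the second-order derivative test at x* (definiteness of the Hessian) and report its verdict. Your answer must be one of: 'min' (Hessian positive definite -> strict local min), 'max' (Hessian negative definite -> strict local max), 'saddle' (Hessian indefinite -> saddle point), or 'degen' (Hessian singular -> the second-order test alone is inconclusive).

Compute the Hessian H = grad^2 f:
  H = [[4, 4], [4, 4]]
Verify stationarity: grad f(x*) = H x* + g = (0, 0).
Eigenvalues of H: 0, 8.
H has a zero eigenvalue (singular; positive semidefinite but not definite), so H is neither positive definite, negative definite, nor indefinite. The second-order test alone is inconclusive -> degen.
(Indeed, f is constant along the null direction of H through x*, so x* is not a strict local extremum.)

degen


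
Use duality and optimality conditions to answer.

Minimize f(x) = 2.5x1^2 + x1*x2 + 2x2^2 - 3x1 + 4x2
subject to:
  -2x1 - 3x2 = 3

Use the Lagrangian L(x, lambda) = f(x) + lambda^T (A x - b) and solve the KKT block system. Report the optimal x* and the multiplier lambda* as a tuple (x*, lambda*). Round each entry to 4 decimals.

Form the Lagrangian:
  L(x, lambda) = (1/2) x^T Q x + c^T x + lambda^T (A x - b)
Stationarity (grad_x L = 0): Q x + c + A^T lambda = 0.
Primal feasibility: A x = b.

This gives the KKT block system:
  [ Q   A^T ] [ x     ]   [-c ]
  [ A    0  ] [ lambda ] = [ b ]

Solving the linear system:
  x*      = (0.7347, -1.4898)
  lambda* = (-0.4082)
  f(x*)   = -3.4694

x* = (0.7347, -1.4898), lambda* = (-0.4082)


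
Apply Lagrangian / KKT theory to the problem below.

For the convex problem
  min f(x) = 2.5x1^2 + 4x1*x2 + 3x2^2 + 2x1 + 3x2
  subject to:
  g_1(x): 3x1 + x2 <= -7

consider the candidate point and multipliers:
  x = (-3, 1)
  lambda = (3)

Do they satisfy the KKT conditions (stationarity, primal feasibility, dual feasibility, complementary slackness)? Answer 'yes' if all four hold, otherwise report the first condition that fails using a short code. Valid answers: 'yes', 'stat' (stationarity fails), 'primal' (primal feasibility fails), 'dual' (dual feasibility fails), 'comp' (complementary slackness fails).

Gradient of f: grad f(x) = Q x + c = (-9, -3)
Constraint values g_i(x) = a_i^T x - b_i:
  g_1((-3, 1)) = -1
Stationarity residual: grad f(x) + sum_i lambda_i a_i = (0, 0)
  -> stationarity OK
Primal feasibility (all g_i <= 0): OK
Dual feasibility (all lambda_i >= 0): OK
Complementary slackness (lambda_i * g_i(x) = 0 for all i): FAILS

Verdict: the first failing condition is complementary_slackness -> comp.

comp


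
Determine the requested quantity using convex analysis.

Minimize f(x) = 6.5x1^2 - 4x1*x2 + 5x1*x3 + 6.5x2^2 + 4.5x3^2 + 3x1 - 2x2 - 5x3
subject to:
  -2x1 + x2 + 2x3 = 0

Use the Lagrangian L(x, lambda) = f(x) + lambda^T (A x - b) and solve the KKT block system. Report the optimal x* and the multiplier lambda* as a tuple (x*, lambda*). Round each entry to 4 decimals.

Form the Lagrangian:
  L(x, lambda) = (1/2) x^T Q x + c^T x + lambda^T (A x - b)
Stationarity (grad_x L = 0): Q x + c + A^T lambda = 0.
Primal feasibility: A x = b.

This gives the KKT block system:
  [ Q   A^T ] [ x     ]   [-c ]
  [ A    0  ] [ lambda ] = [ b ]

Solving the linear system:
  x*      = (0.0681, 0.0163, 0.0599)
  lambda* = (2.0599)
  f(x*)   = -0.064

x* = (0.0681, 0.0163, 0.0599), lambda* = (2.0599)


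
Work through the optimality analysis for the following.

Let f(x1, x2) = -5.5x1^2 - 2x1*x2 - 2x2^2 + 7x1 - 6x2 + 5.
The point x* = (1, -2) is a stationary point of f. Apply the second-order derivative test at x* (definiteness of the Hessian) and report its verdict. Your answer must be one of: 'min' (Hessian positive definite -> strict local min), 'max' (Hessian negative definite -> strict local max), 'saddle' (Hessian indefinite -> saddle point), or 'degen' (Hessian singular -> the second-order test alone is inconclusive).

Compute the Hessian H = grad^2 f:
  H = [[-11, -2], [-2, -4]]
Verify stationarity: grad f(x*) = H x* + g = (0, 0).
Eigenvalues of H: -11.5311, -3.4689.
Both eigenvalues < 0, so H is negative definite -> x* is a strict local max.

max


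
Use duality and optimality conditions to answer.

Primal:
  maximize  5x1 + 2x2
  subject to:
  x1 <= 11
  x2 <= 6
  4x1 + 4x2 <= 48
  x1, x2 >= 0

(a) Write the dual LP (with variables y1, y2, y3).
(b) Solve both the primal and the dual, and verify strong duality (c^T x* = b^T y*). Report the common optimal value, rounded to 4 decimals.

The standard primal-dual pair for 'max c^T x s.t. A x <= b, x >= 0' is:
  Dual:  min b^T y  s.t.  A^T y >= c,  y >= 0.

So the dual LP is:
  minimize  11y1 + 6y2 + 48y3
  subject to:
    y1 + 4y3 >= 5
    y2 + 4y3 >= 2
    y1, y2, y3 >= 0

Solving the primal: x* = (11, 1).
  primal value c^T x* = 57.
Solving the dual: y* = (3, 0, 0.5).
  dual value b^T y* = 57.
Strong duality: c^T x* = b^T y*. Confirmed.

57


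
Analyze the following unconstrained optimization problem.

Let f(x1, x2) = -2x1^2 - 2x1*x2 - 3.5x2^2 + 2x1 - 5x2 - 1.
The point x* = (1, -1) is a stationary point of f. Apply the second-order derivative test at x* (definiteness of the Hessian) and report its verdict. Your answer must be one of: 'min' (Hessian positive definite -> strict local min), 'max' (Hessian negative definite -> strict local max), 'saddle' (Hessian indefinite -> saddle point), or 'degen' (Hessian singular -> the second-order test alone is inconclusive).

Compute the Hessian H = grad^2 f:
  H = [[-4, -2], [-2, -7]]
Verify stationarity: grad f(x*) = H x* + g = (0, 0).
Eigenvalues of H: -8, -3.
Both eigenvalues < 0, so H is negative definite -> x* is a strict local max.

max


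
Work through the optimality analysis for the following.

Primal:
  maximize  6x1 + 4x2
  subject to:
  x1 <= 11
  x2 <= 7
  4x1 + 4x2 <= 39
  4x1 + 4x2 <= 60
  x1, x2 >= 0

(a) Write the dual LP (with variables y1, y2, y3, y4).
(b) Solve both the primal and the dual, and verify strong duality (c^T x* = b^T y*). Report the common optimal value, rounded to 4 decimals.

The standard primal-dual pair for 'max c^T x s.t. A x <= b, x >= 0' is:
  Dual:  min b^T y  s.t.  A^T y >= c,  y >= 0.

So the dual LP is:
  minimize  11y1 + 7y2 + 39y3 + 60y4
  subject to:
    y1 + 4y3 + 4y4 >= 6
    y2 + 4y3 + 4y4 >= 4
    y1, y2, y3, y4 >= 0

Solving the primal: x* = (9.75, 0).
  primal value c^T x* = 58.5.
Solving the dual: y* = (0, 0, 1.5, 0).
  dual value b^T y* = 58.5.
Strong duality: c^T x* = b^T y*. Confirmed.

58.5


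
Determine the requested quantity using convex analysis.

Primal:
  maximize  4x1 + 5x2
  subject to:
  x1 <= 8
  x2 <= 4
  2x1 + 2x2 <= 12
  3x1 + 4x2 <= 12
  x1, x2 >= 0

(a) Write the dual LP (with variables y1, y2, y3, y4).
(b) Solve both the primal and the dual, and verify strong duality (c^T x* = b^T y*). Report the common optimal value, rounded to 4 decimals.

The standard primal-dual pair for 'max c^T x s.t. A x <= b, x >= 0' is:
  Dual:  min b^T y  s.t.  A^T y >= c,  y >= 0.

So the dual LP is:
  minimize  8y1 + 4y2 + 12y3 + 12y4
  subject to:
    y1 + 2y3 + 3y4 >= 4
    y2 + 2y3 + 4y4 >= 5
    y1, y2, y3, y4 >= 0

Solving the primal: x* = (4, 0).
  primal value c^T x* = 16.
Solving the dual: y* = (0, 0, 0, 1.3333).
  dual value b^T y* = 16.
Strong duality: c^T x* = b^T y*. Confirmed.

16


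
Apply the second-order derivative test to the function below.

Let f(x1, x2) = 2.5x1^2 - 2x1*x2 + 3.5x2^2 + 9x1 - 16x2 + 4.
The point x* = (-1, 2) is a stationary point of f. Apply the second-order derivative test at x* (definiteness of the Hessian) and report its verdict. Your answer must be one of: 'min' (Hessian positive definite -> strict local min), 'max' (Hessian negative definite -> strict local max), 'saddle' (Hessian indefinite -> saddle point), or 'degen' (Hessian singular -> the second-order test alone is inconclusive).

Compute the Hessian H = grad^2 f:
  H = [[5, -2], [-2, 7]]
Verify stationarity: grad f(x*) = H x* + g = (0, 0).
Eigenvalues of H: 3.7639, 8.2361.
Both eigenvalues > 0, so H is positive definite -> x* is a strict local min.

min


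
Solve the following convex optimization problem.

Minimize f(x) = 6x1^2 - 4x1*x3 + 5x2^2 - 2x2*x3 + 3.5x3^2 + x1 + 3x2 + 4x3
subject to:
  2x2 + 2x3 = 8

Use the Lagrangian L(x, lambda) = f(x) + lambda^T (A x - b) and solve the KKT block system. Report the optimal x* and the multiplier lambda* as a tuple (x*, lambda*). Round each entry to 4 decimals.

Form the Lagrangian:
  L(x, lambda) = (1/2) x^T Q x + c^T x + lambda^T (A x - b)
Stationarity (grad_x L = 0): Q x + c + A^T lambda = 0.
Primal feasibility: A x = b.

This gives the KKT block system:
  [ Q   A^T ] [ x     ]   [-c ]
  [ A    0  ] [ lambda ] = [ b ]

Solving the linear system:
  x*      = (0.7076, 1.6271, 2.3729)
  lambda* = (-7.2627)
  f(x*)   = 36.5911

x* = (0.7076, 1.6271, 2.3729), lambda* = (-7.2627)


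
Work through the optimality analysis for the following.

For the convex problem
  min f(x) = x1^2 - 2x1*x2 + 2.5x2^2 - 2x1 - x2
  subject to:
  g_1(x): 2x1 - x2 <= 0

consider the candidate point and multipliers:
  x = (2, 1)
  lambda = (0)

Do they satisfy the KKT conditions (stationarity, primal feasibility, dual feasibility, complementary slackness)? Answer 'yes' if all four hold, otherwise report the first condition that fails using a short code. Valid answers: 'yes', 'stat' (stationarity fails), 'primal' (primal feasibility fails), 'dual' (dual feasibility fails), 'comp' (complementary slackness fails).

Gradient of f: grad f(x) = Q x + c = (0, 0)
Constraint values g_i(x) = a_i^T x - b_i:
  g_1((2, 1)) = 3
Stationarity residual: grad f(x) + sum_i lambda_i a_i = (0, 0)
  -> stationarity OK
Primal feasibility (all g_i <= 0): FAILS
Dual feasibility (all lambda_i >= 0): OK
Complementary slackness (lambda_i * g_i(x) = 0 for all i): OK

Verdict: the first failing condition is primal_feasibility -> primal.

primal


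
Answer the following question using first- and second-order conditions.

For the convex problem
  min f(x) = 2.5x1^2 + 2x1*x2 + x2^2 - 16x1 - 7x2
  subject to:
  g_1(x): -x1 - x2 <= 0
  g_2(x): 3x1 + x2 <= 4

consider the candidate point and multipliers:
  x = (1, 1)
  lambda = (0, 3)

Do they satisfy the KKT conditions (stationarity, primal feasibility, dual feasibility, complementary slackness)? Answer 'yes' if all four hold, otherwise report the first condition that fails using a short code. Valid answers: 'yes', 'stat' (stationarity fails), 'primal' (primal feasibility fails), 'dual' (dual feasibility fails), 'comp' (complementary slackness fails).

Gradient of f: grad f(x) = Q x + c = (-9, -3)
Constraint values g_i(x) = a_i^T x - b_i:
  g_1((1, 1)) = -2
  g_2((1, 1)) = 0
Stationarity residual: grad f(x) + sum_i lambda_i a_i = (0, 0)
  -> stationarity OK
Primal feasibility (all g_i <= 0): OK
Dual feasibility (all lambda_i >= 0): OK
Complementary slackness (lambda_i * g_i(x) = 0 for all i): OK

Verdict: yes, KKT holds.

yes


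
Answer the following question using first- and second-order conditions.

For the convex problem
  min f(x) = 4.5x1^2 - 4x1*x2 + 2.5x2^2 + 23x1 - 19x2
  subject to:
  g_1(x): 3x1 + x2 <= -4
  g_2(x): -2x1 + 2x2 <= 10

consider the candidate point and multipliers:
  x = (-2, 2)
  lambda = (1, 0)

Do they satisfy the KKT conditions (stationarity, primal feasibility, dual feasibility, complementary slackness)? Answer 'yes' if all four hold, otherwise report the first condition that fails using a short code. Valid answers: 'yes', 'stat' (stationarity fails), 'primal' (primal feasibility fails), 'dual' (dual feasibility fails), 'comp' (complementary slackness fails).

Gradient of f: grad f(x) = Q x + c = (-3, -1)
Constraint values g_i(x) = a_i^T x - b_i:
  g_1((-2, 2)) = 0
  g_2((-2, 2)) = -2
Stationarity residual: grad f(x) + sum_i lambda_i a_i = (0, 0)
  -> stationarity OK
Primal feasibility (all g_i <= 0): OK
Dual feasibility (all lambda_i >= 0): OK
Complementary slackness (lambda_i * g_i(x) = 0 for all i): OK

Verdict: yes, KKT holds.

yes


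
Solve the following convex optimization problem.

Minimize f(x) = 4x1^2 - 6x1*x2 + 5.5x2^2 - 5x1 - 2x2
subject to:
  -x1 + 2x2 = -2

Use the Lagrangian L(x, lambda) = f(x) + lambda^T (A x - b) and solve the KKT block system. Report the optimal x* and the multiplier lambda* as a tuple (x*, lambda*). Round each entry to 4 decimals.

Form the Lagrangian:
  L(x, lambda) = (1/2) x^T Q x + c^T x + lambda^T (A x - b)
Stationarity (grad_x L = 0): Q x + c + A^T lambda = 0.
Primal feasibility: A x = b.

This gives the KKT block system:
  [ Q   A^T ] [ x     ]   [-c ]
  [ A    0  ] [ lambda ] = [ b ]

Solving the linear system:
  x*      = (1.1579, -0.4211)
  lambda* = (6.7895)
  f(x*)   = 4.3158

x* = (1.1579, -0.4211), lambda* = (6.7895)


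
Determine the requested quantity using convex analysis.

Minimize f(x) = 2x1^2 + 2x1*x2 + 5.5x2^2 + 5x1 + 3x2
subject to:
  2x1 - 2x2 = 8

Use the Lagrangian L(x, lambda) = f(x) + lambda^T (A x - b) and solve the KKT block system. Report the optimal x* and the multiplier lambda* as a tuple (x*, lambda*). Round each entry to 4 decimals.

Form the Lagrangian:
  L(x, lambda) = (1/2) x^T Q x + c^T x + lambda^T (A x - b)
Stationarity (grad_x L = 0): Q x + c + A^T lambda = 0.
Primal feasibility: A x = b.

This gives the KKT block system:
  [ Q   A^T ] [ x     ]   [-c ]
  [ A    0  ] [ lambda ] = [ b ]

Solving the linear system:
  x*      = (2.3158, -1.6842)
  lambda* = (-5.4474)
  f(x*)   = 25.0526

x* = (2.3158, -1.6842), lambda* = (-5.4474)


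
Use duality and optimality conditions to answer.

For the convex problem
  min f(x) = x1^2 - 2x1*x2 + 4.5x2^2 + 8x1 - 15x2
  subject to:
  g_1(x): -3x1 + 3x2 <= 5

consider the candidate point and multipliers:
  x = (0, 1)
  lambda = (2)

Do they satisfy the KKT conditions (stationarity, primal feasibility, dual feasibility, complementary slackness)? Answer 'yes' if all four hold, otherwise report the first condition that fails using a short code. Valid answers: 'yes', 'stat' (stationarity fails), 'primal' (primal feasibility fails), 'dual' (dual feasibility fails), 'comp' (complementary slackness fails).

Gradient of f: grad f(x) = Q x + c = (6, -6)
Constraint values g_i(x) = a_i^T x - b_i:
  g_1((0, 1)) = -2
Stationarity residual: grad f(x) + sum_i lambda_i a_i = (0, 0)
  -> stationarity OK
Primal feasibility (all g_i <= 0): OK
Dual feasibility (all lambda_i >= 0): OK
Complementary slackness (lambda_i * g_i(x) = 0 for all i): FAILS

Verdict: the first failing condition is complementary_slackness -> comp.

comp
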